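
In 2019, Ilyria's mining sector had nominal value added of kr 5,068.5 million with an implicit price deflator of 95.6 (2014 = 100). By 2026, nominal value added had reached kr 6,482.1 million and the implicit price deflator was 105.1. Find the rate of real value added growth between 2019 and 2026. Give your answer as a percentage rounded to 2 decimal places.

16.33%

Deflate each year: 2019 → 5068.5/0.956 = 5301.78; 2026 → 6482.1/1.051 = 6167.55.
So real value added changed by 6167.55/5301.78 − 1 = 0.1633, i.e. 16.33%.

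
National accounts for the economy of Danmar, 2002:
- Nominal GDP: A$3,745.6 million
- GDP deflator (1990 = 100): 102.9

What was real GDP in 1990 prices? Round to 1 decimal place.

A$3,640.0 million

Real GDP = Nominal / (GDP deflator/100) = 3745.6 / 1.029 = 3640.04.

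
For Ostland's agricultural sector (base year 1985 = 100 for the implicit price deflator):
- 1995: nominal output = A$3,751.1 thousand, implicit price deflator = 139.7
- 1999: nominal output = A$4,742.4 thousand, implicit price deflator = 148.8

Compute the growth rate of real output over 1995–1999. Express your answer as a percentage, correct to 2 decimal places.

Real output 1995 = 3751.1 / 1.397 = 2685.11.
Real output 1999 = 4742.4 / 1.488 = 3187.10.
Real growth = 3187.10 / 2685.11 − 1 = 0.1870.

18.70%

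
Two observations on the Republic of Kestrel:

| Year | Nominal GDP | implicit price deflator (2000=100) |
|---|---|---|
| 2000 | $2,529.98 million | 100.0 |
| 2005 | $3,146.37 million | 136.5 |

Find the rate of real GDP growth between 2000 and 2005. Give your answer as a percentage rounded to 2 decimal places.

Real GDP 2000 = 2529.98 / 1.000 = 2529.98.
Real GDP 2005 = 3146.37 / 1.365 = 2305.03.
Real growth = 2305.03 / 2529.98 − 1 = -0.0889.

-8.89%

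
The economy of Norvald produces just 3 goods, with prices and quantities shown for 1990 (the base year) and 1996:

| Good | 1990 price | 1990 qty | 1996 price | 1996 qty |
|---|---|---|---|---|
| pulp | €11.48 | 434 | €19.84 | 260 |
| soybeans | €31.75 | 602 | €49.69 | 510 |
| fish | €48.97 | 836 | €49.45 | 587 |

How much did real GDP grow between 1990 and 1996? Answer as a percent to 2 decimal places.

-26.31%

Real GDP 1990 = Nominal GDP 1990 = 11.48·434 + 31.75·602 + 48.97·836 = 65034.74.
Real GDP 1996 (at 1990 prices) = 11.48·260 + 31.75·510 + 48.97·587 = 47922.69.
Real growth = 47922.69/65034.74 − 1 = -0.2631.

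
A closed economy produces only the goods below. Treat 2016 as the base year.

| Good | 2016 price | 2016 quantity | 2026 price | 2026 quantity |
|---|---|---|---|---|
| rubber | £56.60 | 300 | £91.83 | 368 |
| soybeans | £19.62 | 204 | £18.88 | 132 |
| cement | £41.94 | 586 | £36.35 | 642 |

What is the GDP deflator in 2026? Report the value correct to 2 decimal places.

118.43

Nominal GDP 2026 = 91.83·368 + 18.88·132 + 36.35·642 = 59622.30.
Real GDP 2026 (at 2016 prices) = 56.60·368 + 19.62·132 + 41.94·642 = 50344.12.
Deflator = Nominal/Real × 100 = 59622.30/50344.12 × 100 = 118.430.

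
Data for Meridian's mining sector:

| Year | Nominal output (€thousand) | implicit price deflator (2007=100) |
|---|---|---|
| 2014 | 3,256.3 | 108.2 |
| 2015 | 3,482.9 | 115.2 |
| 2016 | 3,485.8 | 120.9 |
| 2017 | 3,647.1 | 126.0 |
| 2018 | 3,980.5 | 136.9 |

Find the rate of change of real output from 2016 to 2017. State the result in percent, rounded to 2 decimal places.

0.39%

Real output 2016 = 3485.8/1.209 = 2883.21.
Real output 2017 = 3647.1/1.260 = 2894.52.
Change = 2894.52/2883.21 − 1 = 0.0039.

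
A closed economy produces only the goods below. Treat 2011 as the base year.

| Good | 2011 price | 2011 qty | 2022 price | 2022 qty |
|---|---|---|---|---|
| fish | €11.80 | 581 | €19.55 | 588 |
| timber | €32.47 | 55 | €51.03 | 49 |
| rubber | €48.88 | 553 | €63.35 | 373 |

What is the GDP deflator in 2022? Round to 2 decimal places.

140.59

Nominal GDP 2022 = 19.55·588 + 51.03·49 + 63.35·373 = 37625.42.
Real GDP 2022 (at 2011 prices) = 11.80·588 + 32.47·49 + 48.88·373 = 26761.67.
Deflator = Nominal/Real × 100 = 37625.42/26761.67 × 100 = 140.594.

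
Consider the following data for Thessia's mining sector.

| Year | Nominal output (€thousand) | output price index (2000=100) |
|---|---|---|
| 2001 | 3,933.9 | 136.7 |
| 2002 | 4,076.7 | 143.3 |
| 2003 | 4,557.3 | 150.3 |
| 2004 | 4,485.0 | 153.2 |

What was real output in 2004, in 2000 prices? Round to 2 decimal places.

€2,927.55 thousand

Real output 2004 = 4485.0 / 1.532 = 2927.55.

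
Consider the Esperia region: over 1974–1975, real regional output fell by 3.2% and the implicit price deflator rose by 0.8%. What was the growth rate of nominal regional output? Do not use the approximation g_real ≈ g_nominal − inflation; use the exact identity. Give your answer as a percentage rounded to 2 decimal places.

-2.43%

(1 + g_nom) = (1 + g_real)(1 + π) = 0.9680 × 1.0080 = 0.97574.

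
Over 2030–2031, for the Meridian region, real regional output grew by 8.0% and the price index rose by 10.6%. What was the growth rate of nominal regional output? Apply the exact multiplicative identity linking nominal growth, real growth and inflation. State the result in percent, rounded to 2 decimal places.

19.45%

(1 + g_nom) = (1 + g_real)(1 + π) = 1.0800 × 1.1060 = 1.19448.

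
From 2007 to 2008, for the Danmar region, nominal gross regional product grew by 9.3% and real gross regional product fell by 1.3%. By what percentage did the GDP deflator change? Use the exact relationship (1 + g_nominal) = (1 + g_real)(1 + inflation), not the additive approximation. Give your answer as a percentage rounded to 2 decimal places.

(1 + g_nom) = (1 + g_real)(1 + π), so π = 1.0930 / 0.9870 − 1 = 0.10740.

10.74%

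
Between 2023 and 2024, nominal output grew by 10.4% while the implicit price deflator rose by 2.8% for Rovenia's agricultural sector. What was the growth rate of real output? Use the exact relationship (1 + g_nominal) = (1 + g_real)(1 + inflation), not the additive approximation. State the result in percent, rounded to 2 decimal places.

7.39%

(1 + g_nom) = (1 + g_real)(1 + π), so g_real = 1.1040 / 1.0280 − 1 = 0.07393.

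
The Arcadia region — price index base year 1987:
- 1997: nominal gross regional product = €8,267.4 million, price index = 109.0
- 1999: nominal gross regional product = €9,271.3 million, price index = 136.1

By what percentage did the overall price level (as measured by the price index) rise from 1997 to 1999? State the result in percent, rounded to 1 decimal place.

24.9%

Price-level change = 136.1 / 109.0 − 1 = 0.2486.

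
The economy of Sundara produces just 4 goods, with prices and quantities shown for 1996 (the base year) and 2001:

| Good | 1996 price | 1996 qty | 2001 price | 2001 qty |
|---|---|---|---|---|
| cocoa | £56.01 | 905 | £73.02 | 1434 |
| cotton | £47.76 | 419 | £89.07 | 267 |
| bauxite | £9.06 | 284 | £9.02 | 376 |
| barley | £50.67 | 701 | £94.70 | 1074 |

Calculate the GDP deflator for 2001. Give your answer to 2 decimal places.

154.80

Nominal GDP 2001 = 73.02·1434 + 89.07·267 + 9.02·376 + 94.70·1074 = 233591.69.
Real GDP 2001 (at 1996 prices) = 56.01·1434 + 47.76·267 + 9.06·376 + 50.67·1074 = 150896.40.
Deflator = Nominal/Real × 100 = 233591.69/150896.40 × 100 = 154.803.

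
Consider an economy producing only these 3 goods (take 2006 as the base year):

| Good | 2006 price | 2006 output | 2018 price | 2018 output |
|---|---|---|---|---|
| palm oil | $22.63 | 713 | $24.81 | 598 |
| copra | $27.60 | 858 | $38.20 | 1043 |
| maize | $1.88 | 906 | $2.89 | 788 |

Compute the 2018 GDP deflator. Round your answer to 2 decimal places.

130.03

Nominal GDP 2018 = 24.81·598 + 38.20·1043 + 2.89·788 = 56956.30.
Real GDP 2018 (at 2006 prices) = 22.63·598 + 27.60·1043 + 1.88·788 = 43800.98.
Deflator = Nominal/Real × 100 = 56956.30/43800.98 × 100 = 130.034.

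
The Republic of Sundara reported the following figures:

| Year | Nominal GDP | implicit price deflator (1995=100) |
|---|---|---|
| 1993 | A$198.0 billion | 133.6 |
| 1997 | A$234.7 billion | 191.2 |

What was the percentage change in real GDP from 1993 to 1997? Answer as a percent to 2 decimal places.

Deflate each year: 1993 → 198.0/1.336 = 148.20; 1997 → 234.7/1.912 = 122.75.
So real GDP changed by 122.75/148.20 − 1 = -0.1717, i.e. -17.17%.

-17.17%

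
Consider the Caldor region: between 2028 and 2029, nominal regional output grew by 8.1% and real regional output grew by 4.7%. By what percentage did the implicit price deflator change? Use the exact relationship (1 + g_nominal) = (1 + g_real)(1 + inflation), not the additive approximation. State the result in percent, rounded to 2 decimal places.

(1 + g_nom) = (1 + g_real)(1 + π), so π = 1.0810 / 1.0470 − 1 = 0.03247.

3.25%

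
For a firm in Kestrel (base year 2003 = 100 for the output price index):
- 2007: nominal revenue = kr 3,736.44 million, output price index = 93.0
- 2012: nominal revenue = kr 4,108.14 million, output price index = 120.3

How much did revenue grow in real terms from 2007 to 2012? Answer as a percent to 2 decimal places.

-15.00%

Deflate each year: 2007 → 3736.44/0.930 = 4017.68; 2012 → 4108.14/1.203 = 3414.91.
So real revenue changed by 3414.91/4017.68 − 1 = -0.1500, i.e. -15.00%.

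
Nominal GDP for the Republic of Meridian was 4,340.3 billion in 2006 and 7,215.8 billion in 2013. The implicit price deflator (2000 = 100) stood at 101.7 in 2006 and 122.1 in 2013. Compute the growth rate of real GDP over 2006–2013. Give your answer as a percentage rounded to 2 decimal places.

38.47%

Real GDP 2006 = 4340.3 / 1.017 = 4267.75.
Real GDP 2013 = 7215.8 / 1.221 = 5909.75.
Real growth = 5909.75 / 4267.75 − 1 = 0.3847.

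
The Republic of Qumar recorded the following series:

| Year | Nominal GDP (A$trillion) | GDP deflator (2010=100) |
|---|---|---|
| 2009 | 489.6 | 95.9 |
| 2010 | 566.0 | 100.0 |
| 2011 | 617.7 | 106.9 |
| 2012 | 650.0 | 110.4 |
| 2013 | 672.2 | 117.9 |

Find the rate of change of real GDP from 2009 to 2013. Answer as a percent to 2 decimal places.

11.68%

Real GDP 2009 = 489.6/0.959 = 510.53.
Real GDP 2013 = 672.2/1.179 = 570.14.
Change = 570.14/510.53 − 1 = 0.1168.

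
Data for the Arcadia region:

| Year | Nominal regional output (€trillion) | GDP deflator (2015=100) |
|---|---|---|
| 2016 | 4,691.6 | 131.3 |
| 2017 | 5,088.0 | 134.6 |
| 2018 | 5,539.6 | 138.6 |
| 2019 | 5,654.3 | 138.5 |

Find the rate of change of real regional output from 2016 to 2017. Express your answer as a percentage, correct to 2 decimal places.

5.79%

Real regional output 2016 = 4691.6/1.313 = 3573.19.
Real regional output 2017 = 5088.0/1.346 = 3780.09.
Change = 3780.09/3573.19 − 1 = 0.0579.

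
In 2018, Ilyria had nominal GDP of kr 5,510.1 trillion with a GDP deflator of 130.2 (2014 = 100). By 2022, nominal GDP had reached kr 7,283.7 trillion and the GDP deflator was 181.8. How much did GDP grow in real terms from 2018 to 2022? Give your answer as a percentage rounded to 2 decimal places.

Real GDP 2018 = 5510.1 / 1.302 = 4232.03.
Real GDP 2022 = 7283.7 / 1.818 = 4006.44.
Real growth = 4006.44 / 4232.03 − 1 = -0.0533.

-5.33%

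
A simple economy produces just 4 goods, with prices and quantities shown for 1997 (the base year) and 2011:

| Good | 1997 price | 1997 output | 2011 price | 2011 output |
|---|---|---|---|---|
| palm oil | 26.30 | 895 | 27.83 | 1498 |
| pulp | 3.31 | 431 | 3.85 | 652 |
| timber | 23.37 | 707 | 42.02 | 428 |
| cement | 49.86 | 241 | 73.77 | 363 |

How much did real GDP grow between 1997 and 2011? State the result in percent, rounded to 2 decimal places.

Real GDP 1997 = Nominal GDP 1997 = 26.30·895 + 3.31·431 + 23.37·707 + 49.86·241 = 53503.96.
Real GDP 2011 (at 1997 prices) = 26.30·1498 + 3.31·652 + 23.37·428 + 49.86·363 = 69657.06.
Real growth = 69657.06/53503.96 − 1 = 0.3019.

30.19%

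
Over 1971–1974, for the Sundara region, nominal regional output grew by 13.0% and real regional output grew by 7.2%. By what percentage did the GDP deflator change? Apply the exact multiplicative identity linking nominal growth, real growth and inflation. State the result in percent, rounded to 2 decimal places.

5.41%

(1 + g_nom) = (1 + g_real)(1 + π), so π = 1.1300 / 1.0720 − 1 = 0.05410.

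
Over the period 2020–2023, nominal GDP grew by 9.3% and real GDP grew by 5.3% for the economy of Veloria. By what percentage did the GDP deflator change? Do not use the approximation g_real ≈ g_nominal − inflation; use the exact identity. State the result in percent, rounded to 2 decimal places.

(1 + g_nom) = (1 + g_real)(1 + π), so π = 1.0930 / 1.0530 − 1 = 0.03799.

3.80%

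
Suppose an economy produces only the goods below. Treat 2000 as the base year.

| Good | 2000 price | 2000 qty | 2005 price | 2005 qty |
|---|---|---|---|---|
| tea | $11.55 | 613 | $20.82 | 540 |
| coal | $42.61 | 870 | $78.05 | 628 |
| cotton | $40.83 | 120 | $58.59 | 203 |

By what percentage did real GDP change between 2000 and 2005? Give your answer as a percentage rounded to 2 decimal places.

Real GDP 2000 = Nominal GDP 2000 = 11.55·613 + 42.61·870 + 40.83·120 = 49050.45.
Real GDP 2005 (at 2000 prices) = 11.55·540 + 42.61·628 + 40.83·203 = 41284.57.
Real growth = 41284.57/49050.45 − 1 = -0.1583.

-15.83%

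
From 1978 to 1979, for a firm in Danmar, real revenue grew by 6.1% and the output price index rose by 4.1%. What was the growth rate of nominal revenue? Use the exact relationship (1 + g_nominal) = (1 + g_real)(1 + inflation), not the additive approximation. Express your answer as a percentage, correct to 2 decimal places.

(1 + g_nom) = (1 + g_real)(1 + π) = 1.0610 × 1.0410 = 1.10450.

10.45%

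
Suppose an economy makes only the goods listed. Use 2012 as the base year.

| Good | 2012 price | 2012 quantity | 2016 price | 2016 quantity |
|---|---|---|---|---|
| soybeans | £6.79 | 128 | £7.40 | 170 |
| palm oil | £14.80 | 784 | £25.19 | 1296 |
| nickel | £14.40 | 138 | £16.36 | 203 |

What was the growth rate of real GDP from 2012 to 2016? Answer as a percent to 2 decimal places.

60.85%

Real GDP 2012 = Nominal GDP 2012 = 6.79·128 + 14.80·784 + 14.40·138 = 14459.52.
Real GDP 2016 (at 2012 prices) = 6.79·170 + 14.80·1296 + 14.40·203 = 23258.30.
Real growth = 23258.30/14459.52 − 1 = 0.6085.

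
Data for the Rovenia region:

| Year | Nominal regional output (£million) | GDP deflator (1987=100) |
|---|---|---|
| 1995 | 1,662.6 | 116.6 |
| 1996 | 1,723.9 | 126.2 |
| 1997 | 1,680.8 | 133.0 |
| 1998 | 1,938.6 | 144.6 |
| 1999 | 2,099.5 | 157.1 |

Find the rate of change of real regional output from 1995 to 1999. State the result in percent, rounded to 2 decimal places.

Real regional output 1995 = 1662.6/1.166 = 1425.90.
Real regional output 1999 = 2099.5/1.571 = 1336.41.
Change = 1336.41/1425.90 − 1 = -0.0628.

-6.28%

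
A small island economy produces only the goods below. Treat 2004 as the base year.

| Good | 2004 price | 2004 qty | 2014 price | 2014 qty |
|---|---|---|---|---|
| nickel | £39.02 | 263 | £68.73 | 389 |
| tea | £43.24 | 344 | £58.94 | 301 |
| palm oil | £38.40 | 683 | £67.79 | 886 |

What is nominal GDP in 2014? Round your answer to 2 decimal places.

£104538.85

Nominal GDP 2014 = Σ (p_2014 × q_2014) = 68.73·389 + 58.94·301 + 67.79·886 = 104538.85.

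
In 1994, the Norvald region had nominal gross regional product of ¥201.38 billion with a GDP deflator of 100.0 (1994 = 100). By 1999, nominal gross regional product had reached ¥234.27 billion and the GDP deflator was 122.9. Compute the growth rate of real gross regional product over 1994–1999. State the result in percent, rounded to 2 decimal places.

-5.34%

Real gross regional product 1994 = 201.38 / 1.000 = 201.38.
Real gross regional product 1999 = 234.27 / 1.229 = 190.62.
Real growth = 190.62 / 201.38 − 1 = -0.0534.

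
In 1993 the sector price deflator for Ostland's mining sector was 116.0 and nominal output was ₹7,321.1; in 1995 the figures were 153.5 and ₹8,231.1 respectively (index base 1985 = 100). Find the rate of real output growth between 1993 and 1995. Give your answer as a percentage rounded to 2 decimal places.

-15.04%

Deflate each year: 1993 → 7321.1/1.160 = 6311.29; 1995 → 8231.1/1.535 = 5362.28.
So real output changed by 5362.28/6311.29 − 1 = -0.1504, i.e. -15.04%.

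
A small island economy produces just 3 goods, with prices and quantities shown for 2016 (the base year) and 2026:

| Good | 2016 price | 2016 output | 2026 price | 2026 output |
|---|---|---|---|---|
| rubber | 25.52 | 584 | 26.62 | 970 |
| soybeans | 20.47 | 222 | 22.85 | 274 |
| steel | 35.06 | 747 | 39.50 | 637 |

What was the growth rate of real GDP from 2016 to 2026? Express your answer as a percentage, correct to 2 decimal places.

15.47%

Real GDP 2016 = Nominal GDP 2016 = 25.52·584 + 20.47·222 + 35.06·747 = 45637.84.
Real GDP 2026 (at 2016 prices) = 25.52·970 + 20.47·274 + 35.06·637 = 52696.40.
Real growth = 52696.40/45637.84 − 1 = 0.1547.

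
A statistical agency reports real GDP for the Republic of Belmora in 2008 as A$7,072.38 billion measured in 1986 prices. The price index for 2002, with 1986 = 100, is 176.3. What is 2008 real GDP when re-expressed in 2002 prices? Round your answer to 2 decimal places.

A$12,468.61 billion

Real GDP in 2002 prices = Real GDP in 1986 prices × (P_2002/P_1986) = 7072.38 × 1.763 = 12468.61.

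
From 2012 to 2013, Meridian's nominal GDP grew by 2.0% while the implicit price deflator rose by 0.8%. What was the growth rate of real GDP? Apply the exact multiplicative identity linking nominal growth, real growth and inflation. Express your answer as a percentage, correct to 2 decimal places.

1.19%

(1 + g_nom) = (1 + g_real)(1 + π), so g_real = 1.0200 / 1.0080 − 1 = 0.01190.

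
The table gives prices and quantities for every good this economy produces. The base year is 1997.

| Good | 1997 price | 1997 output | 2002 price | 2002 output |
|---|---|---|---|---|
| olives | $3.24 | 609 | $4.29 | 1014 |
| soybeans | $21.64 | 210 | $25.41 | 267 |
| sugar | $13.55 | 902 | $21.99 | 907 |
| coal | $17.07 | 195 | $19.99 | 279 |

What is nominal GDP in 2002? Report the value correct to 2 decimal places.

Nominal GDP 2002 = Σ (p_2002 × q_2002) = 4.29·1014 + 25.41·267 + 21.99·907 + 19.99·279 = 36656.67.

$36656.67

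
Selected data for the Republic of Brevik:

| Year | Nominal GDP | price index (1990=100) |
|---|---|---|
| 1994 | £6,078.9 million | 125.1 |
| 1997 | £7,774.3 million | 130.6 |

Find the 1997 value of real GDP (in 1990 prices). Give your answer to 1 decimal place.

Real GDP = Nominal / (price index/100) = 7774.3 / 1.306 = 5952.76.

£5,952.8 million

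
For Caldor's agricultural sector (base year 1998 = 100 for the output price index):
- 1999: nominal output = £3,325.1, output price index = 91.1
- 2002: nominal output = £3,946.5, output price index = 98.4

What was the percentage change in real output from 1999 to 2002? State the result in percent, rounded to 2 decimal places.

9.88%

Deflate each year: 1999 → 3325.1/0.911 = 3649.95; 2002 → 3946.5/0.984 = 4010.67.
So real output changed by 4010.67/3649.95 − 1 = 0.0988, i.e. 9.88%.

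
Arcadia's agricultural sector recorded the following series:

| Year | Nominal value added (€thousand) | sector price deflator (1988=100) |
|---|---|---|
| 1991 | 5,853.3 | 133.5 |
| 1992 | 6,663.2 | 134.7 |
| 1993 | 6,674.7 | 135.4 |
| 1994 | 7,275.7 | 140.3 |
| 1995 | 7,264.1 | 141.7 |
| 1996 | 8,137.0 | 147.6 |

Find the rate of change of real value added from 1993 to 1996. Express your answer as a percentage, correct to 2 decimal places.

11.83%

Real value added 1993 = 6674.7/1.354 = 4929.62.
Real value added 1996 = 8137.0/1.476 = 5512.87.
Change = 5512.87/4929.62 − 1 = 0.1183.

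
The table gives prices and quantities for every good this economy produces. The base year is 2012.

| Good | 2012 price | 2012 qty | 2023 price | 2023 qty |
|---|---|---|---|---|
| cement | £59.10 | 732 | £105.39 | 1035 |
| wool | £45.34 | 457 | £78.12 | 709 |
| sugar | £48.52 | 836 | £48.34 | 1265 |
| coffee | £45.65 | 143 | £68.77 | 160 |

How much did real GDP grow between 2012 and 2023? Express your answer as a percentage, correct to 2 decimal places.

45.85%

Real GDP 2012 = Nominal GDP 2012 = 59.10·732 + 45.34·457 + 48.52·836 + 45.65·143 = 111072.25.
Real GDP 2023 (at 2012 prices) = 59.10·1035 + 45.34·709 + 48.52·1265 + 45.65·160 = 161996.36.
Real growth = 161996.36/111072.25 − 1 = 0.4585.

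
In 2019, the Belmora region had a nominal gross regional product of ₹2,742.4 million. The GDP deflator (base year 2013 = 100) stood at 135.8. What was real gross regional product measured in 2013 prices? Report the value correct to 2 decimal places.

₹2,019.44 million

Real gross regional product = Nominal / (GDP deflator/100) = 2742.4 / 1.358 = 2019.44.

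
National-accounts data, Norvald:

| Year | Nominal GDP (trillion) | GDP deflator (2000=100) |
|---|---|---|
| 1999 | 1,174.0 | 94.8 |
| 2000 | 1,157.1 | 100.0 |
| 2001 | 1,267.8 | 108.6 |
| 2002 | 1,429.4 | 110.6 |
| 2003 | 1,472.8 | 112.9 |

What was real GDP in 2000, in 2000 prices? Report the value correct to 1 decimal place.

Real GDP 2000 = 1157.1 / 1.000 = 1157.10.

1,157.1 trillion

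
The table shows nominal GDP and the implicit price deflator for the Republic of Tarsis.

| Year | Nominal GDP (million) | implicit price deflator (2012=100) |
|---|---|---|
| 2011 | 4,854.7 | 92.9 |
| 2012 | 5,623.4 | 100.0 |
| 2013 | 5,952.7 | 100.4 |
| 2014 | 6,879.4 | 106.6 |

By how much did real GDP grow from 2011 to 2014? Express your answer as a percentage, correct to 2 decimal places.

Real GDP 2011 = 4854.7/0.929 = 5225.73.
Real GDP 2014 = 6879.4/1.066 = 6453.47.
Change = 6453.47/5225.73 − 1 = 0.2349.

23.49%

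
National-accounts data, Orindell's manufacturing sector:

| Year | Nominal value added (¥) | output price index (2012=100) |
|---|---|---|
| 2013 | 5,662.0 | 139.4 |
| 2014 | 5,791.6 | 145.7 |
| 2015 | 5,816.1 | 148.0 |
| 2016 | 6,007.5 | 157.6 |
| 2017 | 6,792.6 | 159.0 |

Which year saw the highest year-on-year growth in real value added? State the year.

2014: real = 5791.6/1.457 = 3975.02; growth vs 2013 (4061.69) = -2.13%.
2015: real = 5816.1/1.480 = 3929.80; growth vs 2014 (3975.02) = -1.14%.
2016: real = 6007.5/1.576 = 3811.87; growth vs 2015 (3929.80) = -3.00%.
2017: real = 6792.6/1.590 = 4272.08; growth vs 2016 (3811.87) = 12.07%.

2017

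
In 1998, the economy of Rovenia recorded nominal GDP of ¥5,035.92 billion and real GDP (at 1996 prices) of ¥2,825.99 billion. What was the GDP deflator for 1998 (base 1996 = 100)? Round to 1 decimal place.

178.2

GDP deflator = (Nominal / Real) × 100 = 5035.92 / 2825.99 × 100 = 178.20.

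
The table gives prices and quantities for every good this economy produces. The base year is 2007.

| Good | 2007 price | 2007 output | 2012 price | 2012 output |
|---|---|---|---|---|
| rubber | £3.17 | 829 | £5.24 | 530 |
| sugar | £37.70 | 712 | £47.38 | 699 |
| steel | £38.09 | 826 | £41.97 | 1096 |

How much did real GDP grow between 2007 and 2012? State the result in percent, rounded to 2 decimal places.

Real GDP 2007 = Nominal GDP 2007 = 3.17·829 + 37.70·712 + 38.09·826 = 60932.67.
Real GDP 2012 (at 2007 prices) = 3.17·530 + 37.70·699 + 38.09·1096 = 69779.04.
Real growth = 69779.04/60932.67 − 1 = 0.1452.

14.52%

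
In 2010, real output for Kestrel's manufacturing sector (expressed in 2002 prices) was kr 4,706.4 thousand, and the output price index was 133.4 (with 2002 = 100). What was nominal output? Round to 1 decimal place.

Nominal output = Real × (output price index/100) = 4706.4 × 1.334 = 6278.34.

kr 6,278.3 thousand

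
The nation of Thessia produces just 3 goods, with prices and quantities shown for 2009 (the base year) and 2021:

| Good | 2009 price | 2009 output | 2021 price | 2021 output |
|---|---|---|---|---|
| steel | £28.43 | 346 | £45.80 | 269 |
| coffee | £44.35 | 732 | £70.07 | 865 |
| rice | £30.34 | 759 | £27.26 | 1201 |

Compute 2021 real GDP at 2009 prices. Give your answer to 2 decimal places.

Real GDP 2021 = Σ (p_2009 × q_2021) = 28.43·269 + 44.35·865 + 30.34·1201 = 82448.76.

£82448.76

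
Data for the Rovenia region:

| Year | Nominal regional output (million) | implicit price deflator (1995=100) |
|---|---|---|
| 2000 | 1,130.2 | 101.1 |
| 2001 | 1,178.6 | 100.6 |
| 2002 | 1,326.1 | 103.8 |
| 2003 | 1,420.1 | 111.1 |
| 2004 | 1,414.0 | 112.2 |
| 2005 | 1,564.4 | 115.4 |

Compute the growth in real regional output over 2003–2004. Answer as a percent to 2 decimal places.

Real regional output 2003 = 1420.1/1.111 = 1278.22.
Real regional output 2004 = 1414.0/1.122 = 1260.25.
Change = 1260.25/1278.22 − 1 = -0.0141.

-1.41%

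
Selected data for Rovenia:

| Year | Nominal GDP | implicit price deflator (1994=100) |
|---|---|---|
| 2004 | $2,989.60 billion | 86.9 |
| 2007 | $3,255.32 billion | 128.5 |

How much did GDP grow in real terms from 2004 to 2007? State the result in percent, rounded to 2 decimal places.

-26.36%

Real GDP 2004 = 2989.60 / 0.869 = 3440.28.
Real GDP 2007 = 3255.32 / 1.285 = 2533.32.
Real growth = 2533.32 / 3440.28 − 1 = -0.2636.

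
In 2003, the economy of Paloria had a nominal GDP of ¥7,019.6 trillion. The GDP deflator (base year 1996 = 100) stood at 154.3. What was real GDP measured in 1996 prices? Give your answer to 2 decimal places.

¥4,549.32 trillion

Real GDP = Nominal / (GDP deflator/100) = 7019.6 / 1.543 = 4549.32.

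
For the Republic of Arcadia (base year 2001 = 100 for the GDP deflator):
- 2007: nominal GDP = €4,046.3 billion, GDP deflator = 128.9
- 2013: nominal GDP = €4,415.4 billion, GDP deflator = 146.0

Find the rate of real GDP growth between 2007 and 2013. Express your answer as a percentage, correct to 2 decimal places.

-3.66%

Real GDP 2007 = 4046.3 / 1.289 = 3139.10.
Real GDP 2013 = 4415.4 / 1.460 = 3024.25.
Real growth = 3024.25 / 3139.10 − 1 = -0.0366.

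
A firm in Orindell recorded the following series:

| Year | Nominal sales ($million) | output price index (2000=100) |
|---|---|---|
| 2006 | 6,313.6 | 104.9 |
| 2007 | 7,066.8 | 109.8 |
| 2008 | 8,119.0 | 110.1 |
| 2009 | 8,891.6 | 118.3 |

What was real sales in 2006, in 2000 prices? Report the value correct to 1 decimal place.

$6,018.7 million

Real sales 2006 = 6313.6 / 1.049 = 6018.68.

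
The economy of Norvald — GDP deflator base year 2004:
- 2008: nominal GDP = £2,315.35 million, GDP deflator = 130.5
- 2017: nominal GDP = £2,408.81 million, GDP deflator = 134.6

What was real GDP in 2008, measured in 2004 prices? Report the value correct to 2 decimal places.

£1,774.21 million

Real GDP = Nominal / (GDP deflator/100) = 2315.35 / 1.305 = 1774.21.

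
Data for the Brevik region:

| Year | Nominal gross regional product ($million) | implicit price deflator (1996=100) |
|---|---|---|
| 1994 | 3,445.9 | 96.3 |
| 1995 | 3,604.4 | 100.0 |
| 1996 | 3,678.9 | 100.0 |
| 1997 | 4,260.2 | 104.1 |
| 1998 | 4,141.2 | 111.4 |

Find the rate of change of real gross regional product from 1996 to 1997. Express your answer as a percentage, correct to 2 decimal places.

11.24%

Real gross regional product 1996 = 3678.9/1.000 = 3678.90.
Real gross regional product 1997 = 4260.2/1.041 = 4092.41.
Change = 4092.41/3678.90 − 1 = 0.1124.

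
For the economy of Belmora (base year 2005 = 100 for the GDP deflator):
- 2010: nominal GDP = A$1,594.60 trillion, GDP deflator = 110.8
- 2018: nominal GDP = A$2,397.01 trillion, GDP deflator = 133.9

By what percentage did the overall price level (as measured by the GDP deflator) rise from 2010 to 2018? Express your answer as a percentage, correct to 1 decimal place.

Price-level change = 133.9 / 110.8 − 1 = 0.2085.

20.8%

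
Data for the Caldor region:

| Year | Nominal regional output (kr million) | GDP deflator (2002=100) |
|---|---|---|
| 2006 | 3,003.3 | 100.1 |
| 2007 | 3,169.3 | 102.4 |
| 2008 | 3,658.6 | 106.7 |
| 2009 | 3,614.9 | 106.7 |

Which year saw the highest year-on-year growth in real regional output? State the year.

2008

2007: real = 3169.3/1.024 = 3095.02; growth vs 2006 (3000.30) = 3.16%.
2008: real = 3658.6/1.067 = 3428.87; growth vs 2007 (3095.02) = 10.79%.
2009: real = 3614.9/1.067 = 3387.91; growth vs 2008 (3428.87) = -1.19%.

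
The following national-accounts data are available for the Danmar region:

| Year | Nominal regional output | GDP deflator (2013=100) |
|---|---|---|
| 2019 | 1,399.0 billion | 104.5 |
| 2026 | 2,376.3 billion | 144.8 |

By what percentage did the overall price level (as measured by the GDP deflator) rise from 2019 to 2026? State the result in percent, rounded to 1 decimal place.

38.6%

Price-level change = 144.8 / 104.5 − 1 = 0.3856.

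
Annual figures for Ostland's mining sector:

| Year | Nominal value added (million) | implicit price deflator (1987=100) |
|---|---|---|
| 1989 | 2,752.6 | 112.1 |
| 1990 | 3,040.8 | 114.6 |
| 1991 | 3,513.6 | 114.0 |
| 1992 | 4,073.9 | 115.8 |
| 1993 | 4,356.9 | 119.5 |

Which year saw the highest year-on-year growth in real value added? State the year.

1991

1990: real = 3040.8/1.146 = 2653.40; growth vs 1989 (2455.49) = 8.06%.
1991: real = 3513.6/1.140 = 3082.11; growth vs 1990 (2653.40) = 16.16%.
1992: real = 4073.9/1.158 = 3518.05; growth vs 1991 (3082.11) = 14.14%.
1993: real = 4356.9/1.195 = 3645.94; growth vs 1992 (3518.05) = 3.64%.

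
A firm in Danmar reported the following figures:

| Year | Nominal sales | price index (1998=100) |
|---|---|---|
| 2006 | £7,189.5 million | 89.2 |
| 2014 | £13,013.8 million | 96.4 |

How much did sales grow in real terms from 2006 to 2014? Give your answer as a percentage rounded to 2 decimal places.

67.49%

Deflate each year: 2006 → 7189.5/0.892 = 8059.98; 2014 → 13013.8/0.964 = 13499.79.
So real sales changed by 13499.79/8059.98 − 1 = 0.6749, i.e. 67.49%.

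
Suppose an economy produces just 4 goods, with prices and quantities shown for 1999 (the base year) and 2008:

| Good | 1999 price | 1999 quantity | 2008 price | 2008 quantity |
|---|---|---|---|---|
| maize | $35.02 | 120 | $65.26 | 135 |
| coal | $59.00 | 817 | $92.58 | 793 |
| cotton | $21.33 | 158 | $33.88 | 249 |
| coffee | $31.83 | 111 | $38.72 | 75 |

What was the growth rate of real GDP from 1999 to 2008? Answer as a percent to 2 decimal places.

-0.16%

Real GDP 1999 = Nominal GDP 1999 = 35.02·120 + 59.00·817 + 21.33·158 + 31.83·111 = 59308.67.
Real GDP 2008 (at 1999 prices) = 35.02·135 + 59.00·793 + 21.33·249 + 31.83·75 = 59213.12.
Real growth = 59213.12/59308.67 − 1 = -0.0016.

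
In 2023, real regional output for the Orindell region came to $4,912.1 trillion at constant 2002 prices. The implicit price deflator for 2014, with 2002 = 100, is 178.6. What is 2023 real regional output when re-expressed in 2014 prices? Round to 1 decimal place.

Real regional output in 2014 prices = Real regional output in 2002 prices × (P_2014/P_2002) = 4912.1 × 1.786 = 8773.01.

$8,773.0 trillion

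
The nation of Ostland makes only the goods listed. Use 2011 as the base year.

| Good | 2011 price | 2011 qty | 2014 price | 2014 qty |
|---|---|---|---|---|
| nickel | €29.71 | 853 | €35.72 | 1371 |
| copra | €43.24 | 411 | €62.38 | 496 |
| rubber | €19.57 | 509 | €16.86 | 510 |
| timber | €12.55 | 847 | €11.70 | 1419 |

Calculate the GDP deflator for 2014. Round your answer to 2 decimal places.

116.83

Nominal GDP 2014 = 35.72·1371 + 62.38·496 + 16.86·510 + 11.70·1419 = 105113.50.
Real GDP 2014 (at 2011 prices) = 29.71·1371 + 43.24·496 + 19.57·510 + 12.55·1419 = 89968.60.
Deflator = Nominal/Real × 100 = 105113.50/89968.60 × 100 = 116.834.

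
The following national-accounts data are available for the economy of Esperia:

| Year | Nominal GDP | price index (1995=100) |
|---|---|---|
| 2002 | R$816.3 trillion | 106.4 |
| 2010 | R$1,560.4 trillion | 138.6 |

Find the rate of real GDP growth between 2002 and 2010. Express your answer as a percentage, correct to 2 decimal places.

Deflate each year: 2002 → 816.3/1.064 = 767.20; 2010 → 1560.4/1.386 = 1125.83.
So real GDP changed by 1125.83/767.20 − 1 = 0.4675, i.e. 46.75%.

46.75%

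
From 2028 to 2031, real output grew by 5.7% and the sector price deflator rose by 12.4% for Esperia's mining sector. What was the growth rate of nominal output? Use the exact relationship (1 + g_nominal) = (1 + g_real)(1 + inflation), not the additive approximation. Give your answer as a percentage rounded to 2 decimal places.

(1 + g_nom) = (1 + g_real)(1 + π) = 1.0570 × 1.1240 = 1.18807.

18.81%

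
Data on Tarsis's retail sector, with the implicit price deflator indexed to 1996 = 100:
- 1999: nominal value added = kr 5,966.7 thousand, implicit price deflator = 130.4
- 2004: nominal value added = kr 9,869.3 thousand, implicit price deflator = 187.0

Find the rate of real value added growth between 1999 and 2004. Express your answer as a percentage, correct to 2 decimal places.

Deflate each year: 1999 → 5966.7/1.304 = 4575.69; 2004 → 9869.3/1.870 = 5277.70.
So real value added changed by 5277.70/4575.69 − 1 = 0.1534, i.e. 15.34%.

15.34%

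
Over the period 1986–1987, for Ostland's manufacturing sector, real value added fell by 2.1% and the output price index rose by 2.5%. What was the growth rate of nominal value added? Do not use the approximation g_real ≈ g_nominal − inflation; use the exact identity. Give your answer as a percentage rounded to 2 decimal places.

0.35%

(1 + g_nom) = (1 + g_real)(1 + π) = 0.9790 × 1.0250 = 1.00348.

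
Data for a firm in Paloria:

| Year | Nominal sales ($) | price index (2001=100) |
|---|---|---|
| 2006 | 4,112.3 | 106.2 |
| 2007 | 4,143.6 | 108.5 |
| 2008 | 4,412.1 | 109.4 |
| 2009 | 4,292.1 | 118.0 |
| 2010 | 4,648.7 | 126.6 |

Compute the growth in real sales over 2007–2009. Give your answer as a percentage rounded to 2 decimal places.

-4.76%

Real sales 2007 = 4143.6/1.085 = 3818.99.
Real sales 2009 = 4292.1/1.180 = 3637.37.
Change = 3637.37/3818.99 − 1 = -0.0476.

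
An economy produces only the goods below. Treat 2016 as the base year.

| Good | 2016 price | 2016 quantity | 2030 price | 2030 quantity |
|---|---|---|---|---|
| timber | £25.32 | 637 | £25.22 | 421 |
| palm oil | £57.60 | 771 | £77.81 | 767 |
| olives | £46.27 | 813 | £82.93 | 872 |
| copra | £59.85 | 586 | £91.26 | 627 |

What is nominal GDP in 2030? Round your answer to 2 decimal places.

Nominal GDP 2030 = Σ (p_2030 × q_2030) = 25.22·421 + 77.81·767 + 82.93·872 + 91.26·627 = 199832.87.

£199832.87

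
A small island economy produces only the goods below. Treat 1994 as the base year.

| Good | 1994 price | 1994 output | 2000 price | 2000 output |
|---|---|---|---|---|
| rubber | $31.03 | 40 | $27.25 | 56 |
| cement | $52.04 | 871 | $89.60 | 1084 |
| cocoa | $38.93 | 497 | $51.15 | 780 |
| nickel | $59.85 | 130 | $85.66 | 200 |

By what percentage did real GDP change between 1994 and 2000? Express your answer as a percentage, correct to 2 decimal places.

36.35%

Real GDP 1994 = Nominal GDP 1994 = 31.03·40 + 52.04·871 + 38.93·497 + 59.85·130 = 73696.75.
Real GDP 2000 (at 1994 prices) = 31.03·56 + 52.04·1084 + 38.93·780 + 59.85·200 = 100484.44.
Real growth = 100484.44/73696.75 − 1 = 0.3635.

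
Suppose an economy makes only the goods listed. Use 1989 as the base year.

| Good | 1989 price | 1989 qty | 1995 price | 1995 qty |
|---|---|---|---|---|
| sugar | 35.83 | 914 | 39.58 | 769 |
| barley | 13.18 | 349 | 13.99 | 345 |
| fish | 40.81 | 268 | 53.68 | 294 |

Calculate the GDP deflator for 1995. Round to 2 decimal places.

Nominal GDP 1995 = 39.58·769 + 13.99·345 + 53.68·294 = 51045.49.
Real GDP 1995 (at 1989 prices) = 35.83·769 + 13.18·345 + 40.81·294 = 44098.51.
Deflator = Nominal/Real × 100 = 51045.49/44098.51 × 100 = 115.753.

115.75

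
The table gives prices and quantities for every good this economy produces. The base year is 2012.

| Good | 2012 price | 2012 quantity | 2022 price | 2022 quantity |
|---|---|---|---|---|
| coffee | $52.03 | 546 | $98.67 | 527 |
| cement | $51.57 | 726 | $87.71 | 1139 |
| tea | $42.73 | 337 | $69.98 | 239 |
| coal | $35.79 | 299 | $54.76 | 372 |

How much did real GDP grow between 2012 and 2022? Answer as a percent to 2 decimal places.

20.60%

Real GDP 2012 = Nominal GDP 2012 = 52.03·546 + 51.57·726 + 42.73·337 + 35.79·299 = 90949.42.
Real GDP 2022 (at 2012 prices) = 52.03·527 + 51.57·1139 + 42.73·239 + 35.79·372 = 109684.39.
Real growth = 109684.39/90949.42 − 1 = 0.2060.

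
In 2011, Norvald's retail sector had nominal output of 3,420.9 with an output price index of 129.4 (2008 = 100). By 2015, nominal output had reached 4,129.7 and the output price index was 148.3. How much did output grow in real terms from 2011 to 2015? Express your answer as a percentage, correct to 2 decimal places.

Deflate each year: 2011 → 3420.9/1.294 = 2643.66; 2015 → 4129.7/1.483 = 2784.69.
So real output changed by 2784.69/2643.66 − 1 = 0.0533, i.e. 5.33%.

5.33%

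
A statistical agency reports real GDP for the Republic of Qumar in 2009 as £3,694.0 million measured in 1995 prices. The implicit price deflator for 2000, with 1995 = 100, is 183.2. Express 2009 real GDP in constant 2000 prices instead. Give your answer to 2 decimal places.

Real GDP in 2000 prices = Real GDP in 1995 prices × (P_2000/P_1995) = 3694.0 × 1.832 = 6767.41.

£6,767.41 million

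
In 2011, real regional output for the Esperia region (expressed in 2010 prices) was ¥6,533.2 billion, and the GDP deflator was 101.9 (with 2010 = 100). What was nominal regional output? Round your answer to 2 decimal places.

¥6,657.33 billion

Nominal regional output = Real × (GDP deflator/100) = 6533.2 × 1.019 = 6657.33.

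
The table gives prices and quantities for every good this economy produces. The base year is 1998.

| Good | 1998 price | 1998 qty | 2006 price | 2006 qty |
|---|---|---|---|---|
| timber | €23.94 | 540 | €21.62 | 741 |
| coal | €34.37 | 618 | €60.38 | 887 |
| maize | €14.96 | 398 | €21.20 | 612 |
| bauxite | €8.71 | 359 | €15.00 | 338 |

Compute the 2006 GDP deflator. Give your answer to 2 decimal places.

145.25

Nominal GDP 2006 = 21.62·741 + 60.38·887 + 21.20·612 + 15.00·338 = 87621.88.
Real GDP 2006 (at 1998 prices) = 23.94·741 + 34.37·887 + 14.96·612 + 8.71·338 = 60325.23.
Deflator = Nominal/Real × 100 = 87621.88/60325.23 × 100 = 145.249.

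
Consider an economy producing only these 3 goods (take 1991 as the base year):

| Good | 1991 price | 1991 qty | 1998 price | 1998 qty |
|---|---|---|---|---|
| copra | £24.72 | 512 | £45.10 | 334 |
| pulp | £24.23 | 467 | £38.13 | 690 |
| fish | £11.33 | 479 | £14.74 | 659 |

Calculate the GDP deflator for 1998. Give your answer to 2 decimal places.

Nominal GDP 1998 = 45.10·334 + 38.13·690 + 14.74·659 = 51086.76.
Real GDP 1998 (at 1991 prices) = 24.72·334 + 24.23·690 + 11.33·659 = 32441.65.
Deflator = Nominal/Real × 100 = 51086.76/32441.65 × 100 = 157.473.

157.47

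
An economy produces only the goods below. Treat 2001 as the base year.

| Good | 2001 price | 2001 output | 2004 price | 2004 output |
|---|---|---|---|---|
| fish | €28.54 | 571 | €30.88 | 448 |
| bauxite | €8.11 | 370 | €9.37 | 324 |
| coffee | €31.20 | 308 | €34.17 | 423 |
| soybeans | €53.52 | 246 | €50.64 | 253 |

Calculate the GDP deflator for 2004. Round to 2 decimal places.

104.71

Nominal GDP 2004 = 30.88·448 + 9.37·324 + 34.17·423 + 50.64·253 = 44135.95.
Real GDP 2004 (at 2001 prices) = 28.54·448 + 8.11·324 + 31.20·423 + 53.52·253 = 42151.72.
Deflator = Nominal/Real × 100 = 44135.95/42151.72 × 100 = 104.707.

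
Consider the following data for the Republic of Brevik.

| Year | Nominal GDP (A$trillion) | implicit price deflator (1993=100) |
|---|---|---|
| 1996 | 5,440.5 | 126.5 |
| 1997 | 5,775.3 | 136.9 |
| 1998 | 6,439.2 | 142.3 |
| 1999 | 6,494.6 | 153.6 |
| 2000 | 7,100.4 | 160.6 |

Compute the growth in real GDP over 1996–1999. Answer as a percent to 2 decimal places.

-1.69%

Real GDP 1996 = 5440.5/1.265 = 4300.79.
Real GDP 1999 = 6494.6/1.536 = 4228.26.
Change = 4228.26/4300.79 − 1 = -0.0169.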